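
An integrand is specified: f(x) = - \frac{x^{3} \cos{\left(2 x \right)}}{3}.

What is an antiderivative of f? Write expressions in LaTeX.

Since d/dx undoes antidifferentiation here, F'(x) = f(x) is required of F(x).
Check: d/dx[- \frac{x^{3} \sin{\left(2 x \right)}}{6} - \frac{x^{2} \cos{\left(2 x \right)}}{4} + \frac{x \sin{\left(2 x \right)}}{4} + \frac{\cos{\left(2 x \right)}}{8}] = - \frac{x^{3} \cos{\left(2 x \right)}}{3} = f(x).

An antiderivative is F(x) = - \frac{x^{3} \sin{\left(2 x \right)}}{6} - \frac{x^{2} \cos{\left(2 x \right)}}{4} + \frac{x \sin{\left(2 x \right)}}{4} + \frac{\cos{\left(2 x \right)}}{8}.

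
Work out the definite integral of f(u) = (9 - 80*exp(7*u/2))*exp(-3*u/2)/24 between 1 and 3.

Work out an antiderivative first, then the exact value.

An antiderivative F(u) passes only if d/du[F] lands on f(u) exactly.
F(u) = -5*exp(2*u)/3 - exp(-3*u/2)/4 is an antiderivative of f.
Check: d/du[-5*exp(2*u)/3 - exp(-3*u/2)/4] = (9 - 80*exp(7*u/2))*exp(-3*u/2)/24 = f(u).
F(3) = -5*exp(6)/3 - exp(-9/2)/4; F(1) = -5*exp(2)/3 - exp(-3/2)/4.
Integral = F(3) - F(1) = -5*exp(6)/3 - exp(-9/2)/4 + exp(-3/2)/4 + 5*exp(2)/3.

Antiderivative: F(u) = -5*exp(2*u)/3 - exp(-3*u/2)/4; value = -5*exp(6)/3 - exp(-9/2)/4 + exp(-3/2)/4 + 5*exp(2)/3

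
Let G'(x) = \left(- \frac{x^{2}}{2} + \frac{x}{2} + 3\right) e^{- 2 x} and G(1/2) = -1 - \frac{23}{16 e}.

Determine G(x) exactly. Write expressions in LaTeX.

G'(x) has the shape u'v + uv' for u = \frac{x^{2}}{4} - \frac{3}{2} and v = e^{- 2 x} — it is the derivative of the product u*v.
A general antiderivative is \frac{\left(x^{2} - 6\right) e^{- 2 x}}{4} + C.
The condition gives C = -1 - \frac{23}{16 e} - (- \frac{23}{16 e}) = -1.
So G(x) = \frac{\left(x^{2} - 4 e^{2 x} - 6\right) e^{- 2 x}}{4}.
Check: d/dx[\frac{\left(x^{2} - 4 e^{2 x} - 6\right) e^{- 2 x}}{4}] = \frac{\left(- x^{2} + x + 6\right) e^{- 2 x}}{2}, which equals G'(x).

G(x) = \frac{\left(x^{2} - 4 e^{2 x} - 6\right) e^{- 2 x}}{4}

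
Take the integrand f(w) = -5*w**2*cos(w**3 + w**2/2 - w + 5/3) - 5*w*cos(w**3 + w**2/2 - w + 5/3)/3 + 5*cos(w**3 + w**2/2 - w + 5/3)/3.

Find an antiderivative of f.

An antiderivative is F(w) = -5*sin(w**3 + w**2/2 - w + 5/3)/3.

f matches the chain-rule pattern g'(h)*h' with inner function h(w) = w**3 + w**2/2 - w + 5/3; substituting u = h(w) collapses the integral.
Check: d/dw[-5*sin(w**3 + w**2/2 - w + 5/3)/3] = -5*w**2*cos(w**3 + w**2/2 - w + 5/3) - 5*w*cos(w**3 + w**2/2 - w + 5/3)/3 + 5*cos(w**3 + w**2/2 - w + 5/3)/3 = f(w).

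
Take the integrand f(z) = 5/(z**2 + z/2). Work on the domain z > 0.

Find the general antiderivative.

Factor the denominator (z*(2*z + 1)) and decompose: f = -20/(2*z + 1) + 10/z; each piece integrates to a log, atan, or power term.
Check: d/dz[10*log(z) - 10*log(z + 1/2)] = 10/(2*z**2 + z), which equals f(z).

F(z) = 10*log(z) - 10*log(z + 1/2) + C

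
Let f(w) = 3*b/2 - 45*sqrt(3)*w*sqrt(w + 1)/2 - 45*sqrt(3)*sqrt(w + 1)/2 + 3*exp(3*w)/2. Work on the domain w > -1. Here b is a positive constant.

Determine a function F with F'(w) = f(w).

An antiderivative is F(w) = (3*b*w - 18*sqrt(3)*(w + 1)**(5/2) + exp(3*w))/2.

The integrand splits into summands that can be handled one at a time.
Check: d/dw[(3*b*w - 18*sqrt(3)*(w + 1)**(5/2) + exp(3*w))/2] = 3*b/2 - 45*sqrt(3)*w*sqrt(w + 1)/2 - 45*sqrt(3)*sqrt(w + 1)/2 + 3*exp(3*w)/2 = f(w).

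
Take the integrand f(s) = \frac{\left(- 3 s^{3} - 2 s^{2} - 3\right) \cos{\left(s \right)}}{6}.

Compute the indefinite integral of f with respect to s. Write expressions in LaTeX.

Recover f(s) by differentiating a candidate F(s); any mismatch rules it out.
Check: d/ds[- \frac{s^{3} \sin{\left(s \right)}}{2} - \frac{s^{2} \sin{\left(s \right)}}{3} - \frac{3 s^{2} \cos{\left(s \right)}}{2} + 3 s \sin{\left(s \right)} - \frac{2 s \cos{\left(s \right)}}{3} + \frac{\sin{\left(s \right)}}{6} + 3 \cos{\left(s \right)}] = - \frac{s^{3} \cos{\left(s \right)}}{2} - \frac{s^{2} \cos{\left(s \right)}}{3} - \frac{\cos{\left(s \right)}}{2}, which equals f(s).

F(s) = - \frac{s^{3} \sin{\left(s \right)}}{2} - \frac{s^{2} \sin{\left(s \right)}}{3} - \frac{3 s^{2} \cos{\left(s \right)}}{2} + 3 s \sin{\left(s \right)} - \frac{2 s \cos{\left(s \right)}}{3} + \frac{\sin{\left(s \right)}}{6} + 3 \cos{\left(s \right)} + C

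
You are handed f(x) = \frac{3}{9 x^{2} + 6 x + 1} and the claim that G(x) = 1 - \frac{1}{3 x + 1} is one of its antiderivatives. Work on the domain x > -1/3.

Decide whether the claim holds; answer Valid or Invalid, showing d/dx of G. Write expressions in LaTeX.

d/dx[G] = \frac{3}{9 x^{2} + 6 x + 1}
This equals f(x) exactly, so the claim holds.

Valid: G'(x) = f(x).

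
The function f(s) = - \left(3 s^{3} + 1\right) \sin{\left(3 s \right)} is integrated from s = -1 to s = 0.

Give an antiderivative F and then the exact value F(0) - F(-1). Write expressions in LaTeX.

Antiderivative: F(s) = s^{3} \cos{\left(3 s \right)} - s^{2} \sin{\left(3 s \right)} - \frac{2 s \cos{\left(3 s \right)}}{3} + \frac{2 \sin{\left(3 s \right)}}{9} + \frac{\cos{\left(3 s \right)}}{3}; value = \frac{1}{3} - \frac{7 \sin{\left(3 \right)}}{9}

Differentiate the proposed F(s) back; it has to land on f(s) exactly.
F(s) = s^{3} \cos{\left(3 s \right)} - s^{2} \sin{\left(3 s \right)} - \frac{2 s \cos{\left(3 s \right)}}{3} + \frac{2 \sin{\left(3 s \right)}}{9} + \frac{\cos{\left(3 s \right)}}{3} is an antiderivative of f.
Check: d/ds[s^{3} \cos{\left(3 s \right)} - s^{2} \sin{\left(3 s \right)} - \frac{2 s \cos{\left(3 s \right)}}{3} + \frac{2 \sin{\left(3 s \right)}}{9} + \frac{\cos{\left(3 s \right)}}{3}] = - 3 s^{3} \sin{\left(3 s \right)} - \sin{\left(3 s \right)}, which equals f(s).
F(0) = \frac{1}{3}; F(-1) = \frac{7 \sin{\left(3 \right)}}{9}.
Integral = F(0) - F(-1) = \frac{1}{3} - \frac{7 \sin{\left(3 \right)}}{9}.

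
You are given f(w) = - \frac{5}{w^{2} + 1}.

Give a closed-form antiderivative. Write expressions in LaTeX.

A first test for any F(w): its w-derivative must equal f(w) identically.
Check: d/dw[- 5 \operatorname{atan}{\left(w \right)}] = - \frac{5}{w^{2} + 1} = f(w).

An antiderivative is F(w) = - 5 \operatorname{atan}{\left(w \right)}.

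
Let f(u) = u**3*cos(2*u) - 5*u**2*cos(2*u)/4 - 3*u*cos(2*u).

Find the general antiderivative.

The integrand splits into summands that can be handled one at a time.
Check: d/du[u**3*sin(2*u)/2 - 5*u**2*sin(2*u)/8 + 3*u**2*cos(2*u)/4 - 9*u*sin(2*u)/4 - 5*u*cos(2*u)/8 + 5*sin(2*u)/16 - 9*cos(2*u)/8] = u**3*cos(2*u) - 5*u**2*cos(2*u)/4 - 3*u*cos(2*u) = f(u).

F(u) = u**3*sin(2*u)/2 - 5*u**2*sin(2*u)/8 + 3*u**2*cos(2*u)/4 - 9*u*sin(2*u)/4 - 5*u*cos(2*u)/8 + 5*sin(2*u)/16 - 9*cos(2*u)/8 + C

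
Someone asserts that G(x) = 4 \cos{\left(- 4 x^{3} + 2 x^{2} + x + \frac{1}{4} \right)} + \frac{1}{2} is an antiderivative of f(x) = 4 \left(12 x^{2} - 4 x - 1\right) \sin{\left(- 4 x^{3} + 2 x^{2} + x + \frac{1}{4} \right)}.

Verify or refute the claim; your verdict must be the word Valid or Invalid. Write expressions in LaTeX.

Valid - differentiating G returns exactly f.

d/dx[G] = 48 x^{2} \sin{\left(- 4 x^{3} + 2 x^{2} + x + \frac{1}{4} \right)} - 16 x \sin{\left(- 4 x^{3} + 2 x^{2} + x + \frac{1}{4} \right)} - 4 \sin{\left(- 4 x^{3} + 2 x^{2} + x + \frac{1}{4} \right)}
This equals f(x) exactly, so the claim holds.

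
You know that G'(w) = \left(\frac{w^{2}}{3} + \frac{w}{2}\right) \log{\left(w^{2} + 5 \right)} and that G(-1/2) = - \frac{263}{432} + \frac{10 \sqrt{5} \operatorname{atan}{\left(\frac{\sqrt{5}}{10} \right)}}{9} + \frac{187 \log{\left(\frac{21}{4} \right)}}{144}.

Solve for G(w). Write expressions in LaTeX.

G(w) = \frac{w^{3} \log{\left(w^{2} + 5 \right)}}{9} - \frac{2 w^{3}}{27} + \frac{w^{2} \log{\left(w^{2} + 5 \right)}}{4} - \frac{w^{2}}{4} + \frac{10 w}{9} + \frac{5 \log{\left(w^{2} + 5 \right)}}{4} - \frac{10 \sqrt{5} \operatorname{atan}{\left(\frac{\sqrt{5} w}{5} \right)}}{9}

The proposed G(w) is checked by its d/dw: the result must match the given G'(w).
A general antiderivative is - \frac{2 w^{3}}{27} - \frac{w^{2}}{4} + \frac{10 w}{9} + \left(\frac{w^{3}}{9} + \frac{w^{2}}{4}\right) \log{\left(w^{2} + 5 \right)} + \frac{5 \log{\left(w^{2} + 5 \right)}}{4} - \frac{10 \sqrt{5} \operatorname{atan}{\left(\frac{\sqrt{5} w}{5} \right)}}{9} + C.
The condition gives C = - \frac{263}{432} + \frac{10 \sqrt{5} \operatorname{atan}{\left(\frac{\sqrt{5}}{10} \right)}}{9} + \frac{187 \log{\left(\frac{21}{4} \right)}}{144} - (- \frac{263}{432} + \frac{10 \sqrt{5} \operatorname{atan}{\left(\frac{\sqrt{5}}{10} \right)}}{9} + \frac{187 \log{\left(\frac{21}{4} \right)}}{144}) = 0.
So G(w) = \frac{w^{3} \log{\left(w^{2} + 5 \right)}}{9} - \frac{2 w^{3}}{27} + \frac{w^{2} \log{\left(w^{2} + 5 \right)}}{4} - \frac{w^{2}}{4} + \frac{10 w}{9} + \frac{5 \log{\left(w^{2} + 5 \right)}}{4} - \frac{10 \sqrt{5} \operatorname{atan}{\left(\frac{\sqrt{5} w}{5} \right)}}{9}.
Check: d/dw[\frac{w^{3} \log{\left(w^{2} + 5 \right)}}{9} - \frac{2 w^{3}}{27} + \frac{w^{2} \log{\left(w^{2} + 5 \right)}}{4} - \frac{w^{2}}{4} + \frac{10 w}{9} + \frac{5 \log{\left(w^{2} + 5 \right)}}{4} - \frac{10 \sqrt{5} \operatorname{atan}{\left(\frac{\sqrt{5} w}{5} \right)}}{9}] = \frac{w^{2} \log{\left(w^{2} + 5 \right)}}{3} + \frac{w \log{\left(w^{2} + 5 \right)}}{2}, which equals G'(w).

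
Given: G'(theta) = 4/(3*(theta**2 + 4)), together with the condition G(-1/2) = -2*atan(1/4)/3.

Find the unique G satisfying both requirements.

For G(theta) to be correct, d/dtheta[G] must agree with the stated G'(theta) identically.
A general antiderivative is 2*atan(theta/2)/3 + C.
The condition gives C = -2*atan(1/4)/3 - (-2*atan(1/4)/3) = 0.
So G(theta) = 2*atan(theta/2)/3.
Check: d/dtheta[2*atan(theta/2)/3] = 4/(3*theta**2 + 12), which equals G'(theta).

G(theta) = 2*atan(theta/2)/3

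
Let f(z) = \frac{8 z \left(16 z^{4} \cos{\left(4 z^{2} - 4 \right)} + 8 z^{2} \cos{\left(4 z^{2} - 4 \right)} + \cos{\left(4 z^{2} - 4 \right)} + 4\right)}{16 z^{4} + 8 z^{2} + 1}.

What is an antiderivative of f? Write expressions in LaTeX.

An antiderivative F(z) passes only if d/dz[F] lands on f(z) exactly.
Check: d/dz[\frac{4 z^{2} \sin{\left(4 z^{2} - 4 \right)} + \sin{\left(4 z^{2} - 4 \right)} - 4}{4 z^{2} + 1}] = \frac{128 z^{5} \cos{\left(4 z^{2} - 4 \right)} + 64 z^{3} \cos{\left(4 z^{2} - 4 \right)} + 8 z \cos{\left(4 z^{2} - 4 \right)} + 32 z}{16 z^{4} + 8 z^{2} + 1}, which equals f(z).

An antiderivative is F(z) = \frac{4 z^{2} \sin{\left(4 z^{2} - 4 \right)} + \sin{\left(4 z^{2} - 4 \right)} - 4}{4 z^{2} + 1}.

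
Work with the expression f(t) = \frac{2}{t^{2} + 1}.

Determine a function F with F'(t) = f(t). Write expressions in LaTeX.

An antiderivative is F(t) = 2 \operatorname{atan}{\left(t \right)}.

A first test for any F(t): its t-derivative must equal f(t) identically.
Check: d/dt[2 \operatorname{atan}{\left(t \right)}] = \frac{2}{t^{2} + 1} = f(t).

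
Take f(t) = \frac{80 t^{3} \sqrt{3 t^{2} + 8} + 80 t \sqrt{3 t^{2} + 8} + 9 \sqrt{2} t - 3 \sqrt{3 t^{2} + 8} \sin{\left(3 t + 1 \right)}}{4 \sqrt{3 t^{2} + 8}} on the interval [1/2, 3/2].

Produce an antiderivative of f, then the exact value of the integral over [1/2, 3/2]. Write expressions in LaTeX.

Any candidate F(t) must reproduce f(t) exactly when differentiated.
F(t) = \frac{5 \left(- 2 t^{2} - 2\right)^{2}}{4} + \frac{3 \sqrt{\frac{3 t^{2}}{2} + 4}}{2} + \frac{\cos{\left(3 t + 1 \right)}}{4} is an antiderivative of f.
Check: d/dt[\frac{5 \left(- 2 t^{2} - 2\right)^{2}}{4} + \frac{3 \sqrt{\frac{3 t^{2}}{2} + 4}}{2} + \frac{\cos{\left(3 t + 1 \right)}}{4}] = \frac{80 t^{3} \sqrt{3 t^{2} + 8} + 80 t \sqrt{3 t^{2} + 8} + 9 \sqrt{2} t - 3 \sqrt{3 t^{2} + 8} \sin{\left(3 t + 1 \right)}}{4 \sqrt{3 t^{2} + 8}} = f(t).
F(3/2) = \frac{\cos{\left(\frac{11}{2} \right)}}{4} + \frac{3 \sqrt{118}}{8} + \frac{845}{16}; F(1/2) = \frac{\cos{\left(\frac{5}{2} \right)}}{4} + \frac{3 \sqrt{70}}{8} + \frac{125}{16}.
Integral = F(3/2) - F(1/2) = - \frac{3 \sqrt{70}}{8} + \frac{\cos{\left(\frac{11}{2} \right)}}{4} - \frac{\cos{\left(\frac{5}{2} \right)}}{4} + \frac{3 \sqrt{118}}{8} + 45.

Antiderivative: F(t) = \frac{5 \left(- 2 t^{2} - 2\right)^{2}}{4} + \frac{3 \sqrt{\frac{3 t^{2}}{2} + 4}}{2} + \frac{\cos{\left(3 t + 1 \right)}}{4}; value = - \frac{3 \sqrt{70}}{8} + \frac{\cos{\left(\frac{11}{2} \right)}}{4} - \frac{\cos{\left(\frac{5}{2} \right)}}{4} + \frac{3 \sqrt{118}}{8} + 45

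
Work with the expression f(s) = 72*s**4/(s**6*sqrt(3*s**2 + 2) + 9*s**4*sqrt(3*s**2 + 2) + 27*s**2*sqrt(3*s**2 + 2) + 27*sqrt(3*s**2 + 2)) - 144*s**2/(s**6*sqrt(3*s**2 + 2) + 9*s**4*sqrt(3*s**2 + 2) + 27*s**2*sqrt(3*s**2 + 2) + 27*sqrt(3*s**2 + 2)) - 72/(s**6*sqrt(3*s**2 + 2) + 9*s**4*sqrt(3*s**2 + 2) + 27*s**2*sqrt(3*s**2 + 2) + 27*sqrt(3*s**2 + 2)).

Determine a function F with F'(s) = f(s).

The integrand splits into summands that can be handled one at a time.
Check: d/ds[-12*s*sqrt(3*s**2 + 2)/(s**2 + 3)**2] = (72*s**4 - 144*s**2 - 72)/(s**6*sqrt(3*s**2 + 2) + 9*s**4*sqrt(3*s**2 + 2) + 27*s**2*sqrt(3*s**2 + 2) + 27*sqrt(3*s**2 + 2)), which equals f(s).

An antiderivative is F(s) = -12*s*sqrt(3*s**2 + 2)/(s**2 + 3)**2.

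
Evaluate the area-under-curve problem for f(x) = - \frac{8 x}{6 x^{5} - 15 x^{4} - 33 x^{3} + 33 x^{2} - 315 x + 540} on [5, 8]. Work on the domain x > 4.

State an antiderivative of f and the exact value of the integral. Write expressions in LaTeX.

Factor the denominator (3 \left(x - 4\right) \left(x + 3\right) \left(2 x - 3\right) \left(x^{2} + 5\right)) and decompose: f = - \frac{4 \left(61 x - 155\right)}{12789 \left(x^{2} + 5\right)} + \frac{64}{1305 \left(2 x - 3\right)} + \frac{4}{441 \left(x + 3\right)} - \frac{32}{2205 \left(x - 4\right)}; each piece integrates to a log, atan, or power term.
F(x) = - \frac{32 \log{\left(x - 4 \right)}}{2205} + \frac{32 \log{\left(x - \frac{3}{2} \right)}}{1305} + \frac{4 \log{\left(x + 3 \right)}}{441} - \frac{122 \log{\left(x^{2} + 5 \right)}}{12789} + \frac{124 \sqrt{5} \operatorname{atan}{\left(\frac{\sqrt{5} x}{5} \right)}}{12789} is an antiderivative of f.
Check: d/dx[- \frac{32 \log{\left(x - 4 \right)}}{2205} + \frac{32 \log{\left(x - \frac{3}{2} \right)}}{1305} + \frac{4 \log{\left(x + 3 \right)}}{441} - \frac{122 \log{\left(x^{2} + 5 \right)}}{12789} + \frac{124 \sqrt{5} \operatorname{atan}{\left(\frac{\sqrt{5} x}{5} \right)}}{12789}] = - \frac{8 x}{6 x^{5} - 15 x^{4} - 33 x^{3} + 33 x^{2} - 315 x + 540} = f(x).
F(8) = - \frac{122 \log{\left(69 \right)}}{12789} - \frac{32 \log{\left(4 \right)}}{2205} + \frac{4 \log{\left(11 \right)}}{441} + \frac{124 \sqrt{5} \operatorname{atan}{\left(\frac{8 \sqrt{5}}{5} \right)}}{12789} + \frac{32 \log{\left(\frac{13}{2} \right)}}{1305}; F(5) = - \frac{122 \log{\left(30 \right)}}{12789} + \frac{4 \log{\left(8 \right)}}{441} + \frac{124 \sqrt{5} \operatorname{atan}{\left(\sqrt{5} \right)}}{12789} + \frac{32 \log{\left(\frac{7}{2} \right)}}{1305}.
Integral = F(8) - F(5) = - \frac{122 \log{\left(69 \right)}}{12789} - \frac{32 \log{\left(\frac{7}{2} \right)}}{1305} - \frac{124 \sqrt{5} \operatorname{atan}{\left(\sqrt{5} \right)}}{12789} - \frac{32 \log{\left(4 \right)}}{2205} - \frac{4 \log{\left(8 \right)}}{441} + \frac{4 \log{\left(11 \right)}}{441} + \frac{124 \sqrt{5} \operatorname{atan}{\left(\frac{8 \sqrt{5}}{5} \right)}}{12789} + \frac{122 \log{\left(30 \right)}}{12789} + \frac{32 \log{\left(\frac{13}{2} \right)}}{1305}.

Antiderivative: F(x) = - \frac{32 \log{\left(x - 4 \right)}}{2205} + \frac{32 \log{\left(x - \frac{3}{2} \right)}}{1305} + \frac{4 \log{\left(x + 3 \right)}}{441} - \frac{122 \log{\left(x^{2} + 5 \right)}}{12789} + \frac{124 \sqrt{5} \operatorname{atan}{\left(\frac{\sqrt{5} x}{5} \right)}}{12789}; value = - \frac{122 \log{\left(69 \right)}}{12789} - \frac{32 \log{\left(\frac{7}{2} \right)}}{1305} - \frac{124 \sqrt{5} \operatorname{atan}{\left(\sqrt{5} \right)}}{12789} - \frac{32 \log{\left(4 \right)}}{2205} - \frac{4 \log{\left(8 \right)}}{441} + \frac{4 \log{\left(11 \right)}}{441} + \frac{124 \sqrt{5} \operatorname{atan}{\left(\frac{8 \sqrt{5}}{5} \right)}}{12789} + \frac{122 \log{\left(30 \right)}}{12789} + \frac{32 \log{\left(\frac{13}{2} \right)}}{1305}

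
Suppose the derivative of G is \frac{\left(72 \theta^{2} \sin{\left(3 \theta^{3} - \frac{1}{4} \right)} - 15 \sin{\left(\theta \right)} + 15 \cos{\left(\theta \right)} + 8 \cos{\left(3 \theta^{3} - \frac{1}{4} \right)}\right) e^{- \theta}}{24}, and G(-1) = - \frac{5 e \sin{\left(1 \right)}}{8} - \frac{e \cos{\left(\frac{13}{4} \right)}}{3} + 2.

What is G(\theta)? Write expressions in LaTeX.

Recognize the product-rule pattern: G'(\theta) = u'v + uv' with u = \frac{5 \sin{\left(\theta \right)}}{8} - \frac{\cos{\left(3 \theta^{3} - \frac{1}{4} \right)}}{3}, v = e^{- \theta}, so integration by parts undoes it.
A general antiderivative is \frac{\left(\frac{5 \sin{\left(\theta \right)}}{4} - \frac{2 \cos{\left(3 \theta^{3} - \frac{1}{4} \right)}}{3}\right) e^{- \theta}}{2} + C.
The condition gives C = - \frac{5 e \sin{\left(1 \right)}}{8} - \frac{e \cos{\left(\frac{13}{4} \right)}}{3} + 2 - (- \frac{5 e \sin{\left(1 \right)}}{8} - \frac{e \cos{\left(\frac{13}{4} \right)}}{3}) = 2.
So G(\theta) = 2 + \frac{5 e^{- \theta} \sin{\left(\theta \right)}}{8} - \frac{e^{- \theta} \cos{\left(3 \theta^{3} - \frac{1}{4} \right)}}{3}.
Check: d/d\theta[2 + \frac{5 e^{- \theta} \sin{\left(\theta \right)}}{8} - \frac{e^{- \theta} \cos{\left(3 \theta^{3} - \frac{1}{4} \right)}}{3}] = \frac{\left(72 \theta^{2} \sin{\left(3 \theta^{3} - \frac{1}{4} \right)} - 15 \sin{\left(\theta \right)} + 15 \cos{\left(\theta \right)} + 8 \cos{\left(3 \theta^{3} - \frac{1}{4} \right)}\right) e^{- \theta}}{24} = G'(\theta).

G(\theta) = 2 + \frac{5 e^{- \theta} \sin{\left(\theta \right)}}{8} - \frac{e^{- \theta} \cos{\left(3 \theta^{3} - \frac{1}{4} \right)}}{3}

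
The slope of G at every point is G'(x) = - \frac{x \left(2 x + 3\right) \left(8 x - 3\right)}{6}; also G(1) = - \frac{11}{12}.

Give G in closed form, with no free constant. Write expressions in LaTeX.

Since d/dx undoes antidifferentiation here, G(x) must give back the stated G'(x).
A general antiderivative is - \frac{2 x^{4}}{3} - x^{3} + \frac{3 x^{2}}{4} + 1 + C.
The condition gives C = - \frac{11}{12} - (\frac{1}{12}) = -1.
So G(x) = - \frac{2 x^{4}}{3} - x^{3} + \frac{3 x^{2}}{4}.
Check: d/dx[- \frac{2 x^{4}}{3} - x^{3} + \frac{3 x^{2}}{4}] = - \frac{8 x^{3}}{3} - 3 x^{2} + \frac{3 x}{2}, which equals G'(x).

G(x) = - \frac{2 x^{4}}{3} - x^{3} + \frac{3 x^{2}}{4}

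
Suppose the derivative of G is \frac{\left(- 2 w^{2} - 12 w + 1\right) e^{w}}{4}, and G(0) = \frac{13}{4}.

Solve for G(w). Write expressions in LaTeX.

G(w) = - \frac{w^{2} e^{w}}{2} - 2 w e^{w} + \frac{9 e^{w}}{4} + 1

G'(w) has the shape u'v + uv' for u = - \frac{w^{2}}{2} - 2 w + \frac{9}{4} and v = e^{w} — it is the derivative of the product u*v.
A general antiderivative is \frac{\left(- 2 w^{2} - 8 w + 9\right) e^{w}}{4} + C.
The condition gives C = \frac{13}{4} - (\frac{9}{4}) = 1.
So G(w) = - \frac{w^{2} e^{w}}{2} - 2 w e^{w} + \frac{9 e^{w}}{4} + 1.
Check: d/dw[- \frac{w^{2} e^{w}}{2} - 2 w e^{w} + \frac{9 e^{w}}{4} + 1] = - \frac{w^{2} e^{w}}{2} - 3 w e^{w} + \frac{e^{w}}{4}, which equals G'(w).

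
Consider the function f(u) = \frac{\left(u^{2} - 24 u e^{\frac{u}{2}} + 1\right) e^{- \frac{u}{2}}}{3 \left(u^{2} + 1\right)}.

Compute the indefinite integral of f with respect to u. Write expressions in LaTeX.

A candidate is checked by its d/du: the result must match f(u).
Check: d/du[- 4 \log{\left(u^{2} + 1 \right)} - \frac{2 e^{- \frac{u}{2}}}{3}] = \frac{u^{2} - 24 u e^{\frac{u}{2}} + 1}{3 u^{2} e^{\frac{u}{2}} + 3 e^{\frac{u}{2}}}, which equals f(u).

F(u) = - 4 \log{\left(u^{2} + 1 \right)} - \frac{2 e^{- \frac{u}{2}}}{3} + C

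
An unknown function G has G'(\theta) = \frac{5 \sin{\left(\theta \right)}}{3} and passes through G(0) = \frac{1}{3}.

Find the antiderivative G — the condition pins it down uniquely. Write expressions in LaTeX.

G(\theta) = 2 - \frac{5 \cos{\left(\theta \right)}}{3}

Any candidate G(\theta) must reproduce the stated G'(\theta) exactly.
A general antiderivative is - \frac{5 \cos{\left(\theta \right)}}{3} + C.
The condition gives C = \frac{1}{3} - (- \frac{5}{3}) = 2.
So G(\theta) = 2 - \frac{5 \cos{\left(\theta \right)}}{3}.
Check: d/d\theta[2 - \frac{5 \cos{\left(\theta \right)}}{3}] = \frac{5 \sin{\left(\theta \right)}}{3} = G'(\theta).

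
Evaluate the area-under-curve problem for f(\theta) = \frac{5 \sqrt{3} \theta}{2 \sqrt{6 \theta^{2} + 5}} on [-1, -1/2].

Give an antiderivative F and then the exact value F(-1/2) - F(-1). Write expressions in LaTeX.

f matches the chain-rule pattern g'(h)*h' with inner function h(\theta) = 2 \theta^{2} + \frac{5}{3}; substituting u = h(\theta) collapses the integral.
F(\theta) = \frac{5 \sqrt{3} \sqrt{6 \theta^{2} + 5}}{12} is an antiderivative of f.
Check: d/d\theta[\frac{5 \sqrt{3} \sqrt{6 \theta^{2} + 5}}{12}] = \frac{5 \sqrt{3} \theta}{2 \sqrt{6 \theta^{2} + 5}} = f(\theta).
F(-1/2) = \frac{5 \sqrt{78}}{24}; F(-1) = \frac{5 \sqrt{33}}{12}.
Integral = F(-1/2) - F(-1) = - \frac{5 \sqrt{33}}{12} + \frac{5 \sqrt{78}}{24}.

Antiderivative: F(\theta) = \frac{5 \sqrt{3} \sqrt{6 \theta^{2} + 5}}{12}; value = - \frac{5 \sqrt{33}}{12} + \frac{5 \sqrt{78}}{24}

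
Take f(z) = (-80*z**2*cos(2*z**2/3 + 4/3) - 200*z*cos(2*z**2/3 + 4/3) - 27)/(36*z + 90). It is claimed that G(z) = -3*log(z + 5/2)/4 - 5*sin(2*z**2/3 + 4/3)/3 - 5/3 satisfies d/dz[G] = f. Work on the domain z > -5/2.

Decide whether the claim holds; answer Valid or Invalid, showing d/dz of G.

d/dz[G] = (-80*z**2*cos(2*z**2/3 + 4/3) - 200*z*cos(2*z**2/3 + 4/3) - 27)/(36*z + 90)
This equals f(z) exactly, so the claim holds.

Valid - the claim checks out under differentiation.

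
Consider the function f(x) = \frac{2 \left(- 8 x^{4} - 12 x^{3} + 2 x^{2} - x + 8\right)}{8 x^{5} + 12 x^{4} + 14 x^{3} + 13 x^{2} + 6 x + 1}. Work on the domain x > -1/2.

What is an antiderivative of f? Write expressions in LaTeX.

A first test for any F(x): its x-derivative must equal f(x) identically.
Check: d/dx[\frac{- 4 x^{2} \log{\left(x^{2} + 1 \right)} - 4 x^{2} \log{\left(2 \right)} - 4 x \log{\left(x^{2} + 1 \right)} - 4 x \log{\left(2 \right)} - \log{\left(x^{2} + 1 \right)} - 4 - \log{\left(2 \right)}}{4 x^{2} + 4 x + 1}] = \frac{- 16 x^{4} - 24 x^{3} + 4 x^{2} - 2 x + 16}{8 x^{5} + 12 x^{4} + 14 x^{3} + 13 x^{2} + 6 x + 1}, which equals f(x).

An antiderivative is F(x) = \frac{- 4 x^{2} \log{\left(x^{2} + 1 \right)} - 4 x^{2} \log{\left(2 \right)} - 4 x \log{\left(x^{2} + 1 \right)} - 4 x \log{\left(2 \right)} - \log{\left(x^{2} + 1 \right)} - 4 - \log{\left(2 \right)}}{4 x^{2} + 4 x + 1}.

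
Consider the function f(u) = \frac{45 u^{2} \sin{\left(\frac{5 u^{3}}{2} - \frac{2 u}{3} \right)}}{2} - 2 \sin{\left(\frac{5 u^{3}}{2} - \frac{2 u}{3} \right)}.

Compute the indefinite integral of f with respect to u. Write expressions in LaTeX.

f matches the chain-rule pattern g'(h)*h' with inner function h(u) = \frac{5 u^{3}}{2} - \frac{2 u}{3}; substituting w = h(u) collapses the integral.
Check: d/du[- 3 \cos{\left(\frac{5 u^{3}}{2} - \frac{2 u}{3} \right)}] = \frac{45 u^{2} \sin{\left(\frac{5 u^{3}}{2} - \frac{2 u}{3} \right)}}{2} - 2 \sin{\left(\frac{5 u^{3}}{2} - \frac{2 u}{3} \right)} = f(u).

F(u) = - 3 \cos{\left(\frac{5 u^{3}}{2} - \frac{2 u}{3} \right)} + C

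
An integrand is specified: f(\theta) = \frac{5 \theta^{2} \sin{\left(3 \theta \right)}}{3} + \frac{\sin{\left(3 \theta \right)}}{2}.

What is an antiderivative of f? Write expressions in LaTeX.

An antiderivative is F(\theta) = - \frac{5 \theta^{2} \cos{\left(3 \theta \right)}}{9} + \frac{10 \theta \sin{\left(3 \theta \right)}}{27} - \frac{7 \cos{\left(3 \theta \right)}}{162}.

The integrand splits into summands that can be handled one at a time.
Check: d/d\theta[- \frac{5 \theta^{2} \cos{\left(3 \theta \right)}}{9} + \frac{10 \theta \sin{\left(3 \theta \right)}}{27} - \frac{7 \cos{\left(3 \theta \right)}}{162}] = \frac{5 \theta^{2} \sin{\left(3 \theta \right)}}{3} + \frac{\sin{\left(3 \theta \right)}}{2} = f(\theta).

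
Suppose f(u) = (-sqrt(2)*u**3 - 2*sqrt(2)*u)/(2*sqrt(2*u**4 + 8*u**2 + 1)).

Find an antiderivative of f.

An antiderivative is F(u) = -sqrt(u**4 + 4*u**2 + 1/2)/4.

The substitution w = u**4 + 4*u**2 + 1/2 works: f is exactly (dF/dw)*(dw/du) for that inner function.
Check: d/du[-sqrt(u**4 + 4*u**2 + 1/2)/4] = (-sqrt(2)*u**3 - 2*sqrt(2)*u)/(2*sqrt(2*u**4 + 8*u**2 + 1)) = f(u).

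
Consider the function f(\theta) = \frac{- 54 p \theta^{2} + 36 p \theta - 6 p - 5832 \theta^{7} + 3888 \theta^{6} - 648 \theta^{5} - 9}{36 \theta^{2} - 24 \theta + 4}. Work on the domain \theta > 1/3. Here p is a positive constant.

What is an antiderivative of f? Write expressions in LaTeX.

An antiderivative is F(\theta) = - \frac{3 p \theta}{2} - 27 \theta^{6} + \frac{3}{4 \left(3 \theta - 1\right)}.

Since d/d\theta undoes antidifferentiation here, F'(\theta) = f(\theta) is required of F(\theta).
Check: d/d\theta[- \frac{3 p \theta}{2} - 27 \theta^{6} + \frac{3}{4 \left(3 \theta - 1\right)}] = \frac{- 54 p \theta^{2} + 36 p \theta - 6 p - 5832 \theta^{7} + 3888 \theta^{6} - 648 \theta^{5} - 9}{36 \theta^{2} - 24 \theta + 4} = f(\theta).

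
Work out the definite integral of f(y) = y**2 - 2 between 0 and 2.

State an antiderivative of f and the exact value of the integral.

Differentiate the proposed F(y) back; it has to land on f(y) exactly.
F(y) = y**3/3 - 2*y is an antiderivative of f.
Check: d/dy[y**3/3 - 2*y] = y**2 - 2 = f(y).
F(2) = -4/3; F(0) = 0.
Integral = F(2) - F(0) = -4/3.

Antiderivative: F(y) = y**3/3 - 2*y; value = -4/3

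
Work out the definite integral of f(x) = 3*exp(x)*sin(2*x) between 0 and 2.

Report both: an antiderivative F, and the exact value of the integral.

Antiderivative: F(x) = 3*exp(x)*sin(2*x)/5 - 6*exp(x)*cos(2*x)/5; value = 3*exp(2)*sin(4)/5 + 6/5 - 6*exp(2)*cos(4)/5

For F(x) to be correct the identity F'(x) - f(x) = 0 must hold.
F(x) = 3*exp(x)*sin(2*x)/5 - 6*exp(x)*cos(2*x)/5 is an antiderivative of f.
Check: d/dx[3*exp(x)*sin(2*x)/5 - 6*exp(x)*cos(2*x)/5] = 3*exp(x)*sin(2*x) = f(x).
F(2) = 3*exp(2)*sin(4)/5 - 6*exp(2)*cos(4)/5; F(0) = -6/5.
Integral = F(2) - F(0) = 3*exp(2)*sin(4)/5 + 6/5 - 6*exp(2)*cos(4)/5.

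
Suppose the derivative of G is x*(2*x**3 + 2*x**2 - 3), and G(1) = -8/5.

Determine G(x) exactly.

G(x) = 2*x**5/5 + x**4/2 - 3*x**2/2 - 1

Whatever form G(x) takes, its d/dx must return the stated G'(x).
A general antiderivative is 2*x**5/5 + x**4/2 - 3*x**2/2 + C.
The condition gives C = -8/5 - (-3/5) = -1.
So G(x) = 2*x**5/5 + x**4/2 - 3*x**2/2 - 1.
Check: d/dx[2*x**5/5 + x**4/2 - 3*x**2/2 - 1] = 2*x**4 + 2*x**3 - 3*x, which equals G'(x).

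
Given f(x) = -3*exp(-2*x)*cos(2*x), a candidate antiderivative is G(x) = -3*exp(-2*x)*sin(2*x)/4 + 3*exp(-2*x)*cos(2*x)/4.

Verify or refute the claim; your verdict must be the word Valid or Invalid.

d/dx[G] = -3*exp(-2*x)*cos(2*x)
This equals f(x) exactly, so the claim holds.

Valid - differentiating G returns exactly f.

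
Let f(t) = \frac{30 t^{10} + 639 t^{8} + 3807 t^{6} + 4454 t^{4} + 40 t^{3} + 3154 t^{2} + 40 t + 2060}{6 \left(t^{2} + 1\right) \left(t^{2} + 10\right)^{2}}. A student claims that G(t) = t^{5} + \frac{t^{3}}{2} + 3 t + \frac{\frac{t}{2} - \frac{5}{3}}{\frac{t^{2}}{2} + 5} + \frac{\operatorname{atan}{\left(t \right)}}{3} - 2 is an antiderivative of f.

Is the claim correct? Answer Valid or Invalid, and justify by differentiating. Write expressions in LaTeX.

d/dt[G] = \frac{30 t^{10} + 639 t^{8} + 3807 t^{6} + 4454 t^{4} + 40 t^{3} + 3154 t^{2} + 40 t + 2060}{6 t^{6} + 126 t^{4} + 720 t^{2} + 600}
This equals f(t) exactly, so the claim holds.

Valid: G'(t) = f(t).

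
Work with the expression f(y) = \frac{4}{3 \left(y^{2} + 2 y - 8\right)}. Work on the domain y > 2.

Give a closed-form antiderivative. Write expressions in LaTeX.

Factor the denominator (3 \left(y - 2\right) \left(y + 4\right)) and decompose: f = - \frac{2}{9 \left(y + 4\right)} + \frac{2}{9 \left(y - 2\right)}; each piece integrates to a log, atan, or power term.
Check: d/dy[\frac{2 \log{\left(y - 2 \right)}}{9} - \frac{2 \log{\left(y + 4 \right)}}{9}] = \frac{4}{3 y^{2} + 6 y - 24}, which equals f(y).

An antiderivative is F(y) = \frac{2 \log{\left(y - 2 \right)}}{9} - \frac{2 \log{\left(y + 4 \right)}}{9}.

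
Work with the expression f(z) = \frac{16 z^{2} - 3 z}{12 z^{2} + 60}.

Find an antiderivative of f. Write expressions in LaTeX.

An antiderivative is F(z) = \frac{4 z}{3} - \frac{\log{\left(z^{2} + 5 \right)}}{8} - \frac{4 \sqrt{5} \operatorname{atan}{\left(\frac{\sqrt{5} z}{5} \right)}}{3}.

Since d/dz undoes antidifferentiation here, F'(z) = f(z) is required of F(z).
Check: d/dz[\frac{4 z}{3} - \frac{\log{\left(z^{2} + 5 \right)}}{8} - \frac{4 \sqrt{5} \operatorname{atan}{\left(\frac{\sqrt{5} z}{5} \right)}}{3}] = \frac{16 z^{2} - 3 z}{12 z^{2} + 60} = f(z).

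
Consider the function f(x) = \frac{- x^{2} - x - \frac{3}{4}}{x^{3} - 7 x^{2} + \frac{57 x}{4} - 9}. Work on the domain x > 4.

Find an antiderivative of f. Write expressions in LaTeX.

An antiderivative is F(x) = \frac{- 166 x \log{\left(x - 4 \right)} + 116 x \log{\left(x - \frac{3}{2} \right)} + 249 \log{\left(x - 4 \right)} - 174 \log{\left(x - \frac{3}{2} \right)} - 90}{50 x - 75}.

Factor the denominator (\left(x - 4\right) \left(2 x - 3\right)^{2}) and decompose: f = \frac{116}{25 \left(2 x - 3\right)} + \frac{36}{5 \left(2 x - 3\right)^{2}} - \frac{83}{25 \left(x - 4\right)}; each piece integrates to a log, atan, or power term.
Check: d/dx[\frac{- 166 x \log{\left(x - 4 \right)} + 116 x \log{\left(x - \frac{3}{2} \right)} + 249 \log{\left(x - 4 \right)} - 174 \log{\left(x - \frac{3}{2} \right)} - 90}{50 x - 75}] = \frac{- 4 x^{2} - 4 x - 3}{4 x^{3} - 28 x^{2} + 57 x - 36}, which equals f(x).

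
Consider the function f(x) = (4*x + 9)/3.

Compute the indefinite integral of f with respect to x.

F(x) = x*(2*x + 9)/3 + C

Since d/dx undoes antidifferentiation here, F'(x) = f(x) is required of F(x).
Check: d/dx[x*(2*x + 9)/3] = 4*x/3 + 3, which equals f(x).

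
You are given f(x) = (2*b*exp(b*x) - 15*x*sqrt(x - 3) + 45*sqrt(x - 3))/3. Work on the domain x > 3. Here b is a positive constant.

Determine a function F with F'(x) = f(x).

An antiderivative F(x) passes only if d/dx[F] lands on f(x) exactly.
Check: d/dx[-2*x**2*sqrt(x - 3) + 12*x*sqrt(x - 3) - 18*sqrt(x - 3) + 2*exp(b*x)/3] = (2*b*sqrt(x - 3)*exp(b*x) - 15*x**2 + 90*x - 135)/(3*sqrt(x - 3)), which equals f(x).

An antiderivative is F(x) = -2*x**2*sqrt(x - 3) + 12*x*sqrt(x - 3) - 18*sqrt(x - 3) + 2*exp(b*x)/3.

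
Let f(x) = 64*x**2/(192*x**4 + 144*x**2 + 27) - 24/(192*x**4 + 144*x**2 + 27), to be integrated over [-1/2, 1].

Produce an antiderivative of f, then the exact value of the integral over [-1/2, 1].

Recognize the product-rule pattern: f = u'v + uv' with u = -4*x/3, v = 1/(4*x**2 + 3/2), so integration by parts undoes it.
F(x) = -8*x/(3*(8*x**2 + 3)) is an antiderivative of f.
Check: d/dx[-8*x/(3*(8*x**2 + 3))] = (64*x**2 - 24)/(192*x**4 + 144*x**2 + 27), which equals f(x).
F(1) = -8/33; F(-1/2) = 4/15.
Integral = F(1) - F(-1/2) = -28/55.

Antiderivative: F(x) = -8*x/(3*(8*x**2 + 3)); value = -28/55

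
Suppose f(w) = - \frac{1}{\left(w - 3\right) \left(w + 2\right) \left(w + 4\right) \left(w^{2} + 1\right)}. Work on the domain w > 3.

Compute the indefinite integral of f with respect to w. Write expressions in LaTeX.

The denominator factors as \left(w - 3\right) \left(w + 2\right) \left(w + 4\right) \left(w^{2} + 1\right); partial fractions split f into directly integrable pieces: - \frac{11 w - 27}{850 \left(w^{2} + 1\right)} - \frac{1}{238 \left(w + 4\right)} + \frac{1}{50 \left(w + 2\right)} - \frac{1}{350 \left(w - 3\right)}.
Check: d/dw[- \frac{\log{\left(w - 3 \right)}}{350} + \frac{\log{\left(w + 2 \right)}}{50} - \frac{\log{\left(w + 4 \right)}}{238} - \frac{11 \log{\left(w^{2} + 1 \right)}}{1700} + \frac{27 \operatorname{atan}{\left(w \right)}}{850}] = - \frac{1}{w^{5} + 3 w^{4} - 9 w^{3} - 21 w^{2} - 10 w - 24}, which equals f(w).

F(w) = - \frac{\log{\left(w - 3 \right)}}{350} + \frac{\log{\left(w + 2 \right)}}{50} - \frac{\log{\left(w + 4 \right)}}{238} - \frac{11 \log{\left(w^{2} + 1 \right)}}{1700} + \frac{27 \operatorname{atan}{\left(w \right)}}{850} + C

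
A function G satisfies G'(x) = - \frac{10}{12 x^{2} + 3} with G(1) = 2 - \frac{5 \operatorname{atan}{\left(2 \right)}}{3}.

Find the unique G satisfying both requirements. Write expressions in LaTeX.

G(x) = 2 - \frac{5 \operatorname{atan}{\left(2 x \right)}}{3}

Whatever form G(x) takes, its d/dx must return the stated G'(x).
A general antiderivative is - \frac{5 \operatorname{atan}{\left(2 x \right)}}{3} + C.
The condition gives C = 2 - \frac{5 \operatorname{atan}{\left(2 \right)}}{3} - (- \frac{5 \operatorname{atan}{\left(2 \right)}}{3}) = 2.
So G(x) = 2 - \frac{5 \operatorname{atan}{\left(2 x \right)}}{3}.
Check: d/dx[2 - \frac{5 \operatorname{atan}{\left(2 x \right)}}{3}] = - \frac{10}{12 x^{2} + 3} = G'(x).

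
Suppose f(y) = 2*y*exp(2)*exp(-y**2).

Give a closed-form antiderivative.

The substitution u = 2 - y**2 works: f is exactly (dF/du)*(du/dy) for that inner function.
Check: d/dy[-exp(2 - y**2)] = 2*y*exp(2)*exp(-y**2) = f(y).

An antiderivative is F(y) = -exp(2 - y**2).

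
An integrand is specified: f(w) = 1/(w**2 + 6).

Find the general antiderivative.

A candidate is checked by its d/dw: the result must match f(w).
Check: d/dw[sqrt(6)*atan(sqrt(6)*w/6)/6] = 1/(w**2 + 6) = f(w).

F(w) = sqrt(6)*atan(sqrt(6)*w/6)/6 + C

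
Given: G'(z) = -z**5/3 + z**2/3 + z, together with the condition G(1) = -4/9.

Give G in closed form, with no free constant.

G(z) = -z**6/18 + z**3/9 + z**2/2 - 1

The integrand splits into summands that can be handled one at a time.
A general antiderivative is -z**6/18 + z**3/9 + z**2/2 + C.
The condition gives C = -4/9 - (5/9) = -1.
So G(z) = -z**6/18 + z**3/9 + z**2/2 - 1.
Check: d/dz[-z**6/18 + z**3/9 + z**2/2 - 1] = -z**5/3 + z**2/3 + z = G'(z).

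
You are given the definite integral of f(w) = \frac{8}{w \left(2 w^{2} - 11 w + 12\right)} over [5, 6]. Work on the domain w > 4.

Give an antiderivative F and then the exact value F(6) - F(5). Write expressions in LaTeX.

The denominator factors as w \left(w - 4\right) \left(2 w - 3\right); partial fractions split f into directly integrable pieces: - \frac{32}{15 \left(2 w - 3\right)} + \frac{2}{5 \left(w - 4\right)} + \frac{2}{3 w}.
F(w) = \frac{2 \log{\left(w \right)}}{3} + \frac{2 \log{\left(w - 4 \right)}}{5} - \frac{16 \log{\left(w - \frac{3}{2} \right)}}{15} is an antiderivative of f.
Check: d/dw[\frac{2 \log{\left(w \right)}}{3} + \frac{2 \log{\left(w - 4 \right)}}{5} - \frac{16 \log{\left(w - \frac{3}{2} \right)}}{15}] = \frac{8}{2 w^{3} - 11 w^{2} + 12 w}, which equals f(w).
F(6) = - \frac{16 \log{\left(\frac{9}{2} \right)}}{15} + \frac{2 \log{\left(2 \right)}}{5} + \frac{2 \log{\left(6 \right)}}{3}; F(5) = - \frac{16 \log{\left(\frac{7}{2} \right)}}{15} + \frac{2 \log{\left(5 \right)}}{3}.
Integral = F(6) - F(5) = - \frac{16 \log{\left(\frac{9}{2} \right)}}{15} - \frac{2 \log{\left(5 \right)}}{3} + \frac{2 \log{\left(2 \right)}}{5} + \frac{2 \log{\left(6 \right)}}{3} + \frac{16 \log{\left(\frac{7}{2} \right)}}{15}.

Antiderivative: F(w) = \frac{2 \log{\left(w \right)}}{3} + \frac{2 \log{\left(w - 4 \right)}}{5} - \frac{16 \log{\left(w - \frac{3}{2} \right)}}{15}; value = - \frac{16 \log{\left(\frac{9}{2} \right)}}{15} - \frac{2 \log{\left(5 \right)}}{3} + \frac{2 \log{\left(2 \right)}}{5} + \frac{2 \log{\left(6 \right)}}{3} + \frac{16 \log{\left(\frac{7}{2} \right)}}{15}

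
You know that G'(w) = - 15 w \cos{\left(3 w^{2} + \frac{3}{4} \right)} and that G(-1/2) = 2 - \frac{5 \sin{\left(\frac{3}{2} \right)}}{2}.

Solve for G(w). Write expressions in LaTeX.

G(w) = 2 - \frac{5 \sin{\left(3 w^{2} + \frac{3}{4} \right)}}{2}

G'(w) matches the chain-rule pattern g'(h)*h' with inner function h(w) = 3 w^{2} + \frac{3}{4}; substituting u = h(w) collapses the integral.
A general antiderivative is - \frac{5 \sin{\left(3 w^{2} + \frac{3}{4} \right)}}{2} + C.
The condition gives C = 2 - \frac{5 \sin{\left(\frac{3}{2} \right)}}{2} - (- \frac{5 \sin{\left(\frac{3}{2} \right)}}{2}) = 2.
So G(w) = 2 - \frac{5 \sin{\left(3 w^{2} + \frac{3}{4} \right)}}{2}.
Check: d/dw[2 - \frac{5 \sin{\left(3 w^{2} + \frac{3}{4} \right)}}{2}] = - 15 w \cos{\left(3 w^{2} + \frac{3}{4} \right)} = G'(w).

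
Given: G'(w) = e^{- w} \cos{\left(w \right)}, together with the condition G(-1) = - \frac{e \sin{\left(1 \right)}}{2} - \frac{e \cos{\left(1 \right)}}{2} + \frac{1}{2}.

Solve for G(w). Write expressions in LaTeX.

G(w) = - \frac{\left(- e^{w} - \sin{\left(w \right)} + \cos{\left(w \right)}\right) e^{- w}}{2}

Any candidate G(w) must reproduce the stated G'(w) exactly.
A general antiderivative is \frac{e^{- w} \sin{\left(w \right)}}{2} - \frac{e^{- w} \cos{\left(w \right)}}{2} + C.
The condition gives C = - \frac{e \sin{\left(1 \right)}}{2} - \frac{e \cos{\left(1 \right)}}{2} + \frac{1}{2} - (- \frac{e \sin{\left(1 \right)}}{2} - \frac{e \cos{\left(1 \right)}}{2}) = \frac{1}{2}.
So G(w) = - \frac{\left(- e^{w} - \sin{\left(w \right)} + \cos{\left(w \right)}\right) e^{- w}}{2}.
Check: d/dw[- \frac{\left(- e^{w} - \sin{\left(w \right)} + \cos{\left(w \right)}\right) e^{- w}}{2}] = e^{- w} \cos{\left(w \right)} = G'(w).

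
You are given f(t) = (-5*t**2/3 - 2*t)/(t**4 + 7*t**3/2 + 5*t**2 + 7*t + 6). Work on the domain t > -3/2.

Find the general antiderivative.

Factor the denominator (3*(t + 2)*(2*t + 3)*(t**2 + 2)) and decompose: f = -2*(41*t + 32)/(153*(t**2 + 2)) - 12/(17*(2*t + 3)) + 8/(9*(t + 2)); each piece integrates to a log, atan, or power term.
Check: d/dt[-6*log(t + 3/2)/17 + 8*log(t + 2)/9 - 41*log(t**2 + 2)/153 - 32*sqrt(2)*atan(sqrt(2)*t/2)/153] = (-10*t**2 - 12*t)/(6*t**4 + 21*t**3 + 30*t**2 + 42*t + 36), which equals f(t).

F(t) = -6*log(t + 3/2)/17 + 8*log(t + 2)/9 - 41*log(t**2 + 2)/153 - 32*sqrt(2)*atan(sqrt(2)*t/2)/153 + C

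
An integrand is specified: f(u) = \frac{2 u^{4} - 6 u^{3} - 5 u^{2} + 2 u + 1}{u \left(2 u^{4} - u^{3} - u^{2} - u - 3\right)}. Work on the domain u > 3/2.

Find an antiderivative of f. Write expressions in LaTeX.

An antiderivative is F(u) = \frac{- 65 \log{\left(u \right)} - 139 \log{\left(u - \frac{3}{2} \right)} + 39 \log{\left(u + 1 \right)} + 180 \log{\left(u^{2} + 1 \right)} - 240 \operatorname{atan}{\left(u \right)}}{195}.

The denominator factors as u \left(u + 1\right) \left(2 u - 3\right) \left(u^{2} + 1\right); partial fractions split f into directly integrable pieces: \frac{8 \left(3 u - 2\right)}{13 \left(u^{2} + 1\right)} - \frac{278}{195 \left(2 u - 3\right)} + \frac{1}{5 \left(u + 1\right)} - \frac{1}{3 u}.
Check: d/du[\frac{- 65 \log{\left(u \right)} - 139 \log{\left(u - \frac{3}{2} \right)} + 39 \log{\left(u + 1 \right)} + 180 \log{\left(u^{2} + 1 \right)} - 240 \operatorname{atan}{\left(u \right)}}{195}] = \frac{2 u^{4} - 6 u^{3} - 5 u^{2} + 2 u + 1}{2 u^{5} - u^{4} - u^{3} - u^{2} - 3 u}, which equals f(u).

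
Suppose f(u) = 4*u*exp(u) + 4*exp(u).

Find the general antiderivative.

Recognize the product-rule pattern: f = v'r + vr' with v = 4*u, r = exp(u), so integration by parts undoes it.
Check: d/du[4*u*exp(u)] = 4*u*exp(u) + 4*exp(u) = f(u).

F(u) = 4*u*exp(u) + C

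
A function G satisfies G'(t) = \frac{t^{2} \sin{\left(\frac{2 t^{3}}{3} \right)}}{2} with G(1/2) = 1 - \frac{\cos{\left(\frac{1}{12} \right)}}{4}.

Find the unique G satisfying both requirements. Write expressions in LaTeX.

G(t) = 1 - \frac{\cos{\left(\frac{2 t^{3}}{3} \right)}}{4}

G'(t) matches the chain-rule pattern g'(h)*h' with inner function h(t) = \frac{2 t^{3}}{3}; substituting u = h(t) collapses the integral.
A general antiderivative is - \frac{\cos{\left(\frac{2 t^{3}}{3} \right)}}{4} + C.
The condition gives C = 1 - \frac{\cos{\left(\frac{1}{12} \right)}}{4} - (- \frac{\cos{\left(\frac{1}{12} \right)}}{4}) = 1.
So G(t) = 1 - \frac{\cos{\left(\frac{2 t^{3}}{3} \right)}}{4}.
Check: d/dt[1 - \frac{\cos{\left(\frac{2 t^{3}}{3} \right)}}{4}] = \frac{t^{2} \sin{\left(\frac{2 t^{3}}{3} \right)}}{2} = G'(t).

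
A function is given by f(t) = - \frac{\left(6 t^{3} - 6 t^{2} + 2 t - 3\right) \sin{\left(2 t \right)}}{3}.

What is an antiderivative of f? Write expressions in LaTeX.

Whatever form F(t) takes, F'(t) = f(t) is non-negotiable.
Check: d/dt[t^{3} \cos{\left(2 t \right)} - \frac{3 t^{2} \sin{\left(2 t \right)}}{2} - t^{2} \cos{\left(2 t \right)} + t \sin{\left(2 t \right)} - \frac{7 t \cos{\left(2 t \right)}}{6} + \frac{7 \sin{\left(2 t \right)}}{12}] = - 2 t^{3} \sin{\left(2 t \right)} + 2 t^{2} \sin{\left(2 t \right)} - \frac{2 t \sin{\left(2 t \right)}}{3} + \sin{\left(2 t \right)}, which equals f(t).

An antiderivative is F(t) = t^{3} \cos{\left(2 t \right)} - \frac{3 t^{2} \sin{\left(2 t \right)}}{2} - t^{2} \cos{\left(2 t \right)} + t \sin{\left(2 t \right)} - \frac{7 t \cos{\left(2 t \right)}}{6} + \frac{7 \sin{\left(2 t \right)}}{12}.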